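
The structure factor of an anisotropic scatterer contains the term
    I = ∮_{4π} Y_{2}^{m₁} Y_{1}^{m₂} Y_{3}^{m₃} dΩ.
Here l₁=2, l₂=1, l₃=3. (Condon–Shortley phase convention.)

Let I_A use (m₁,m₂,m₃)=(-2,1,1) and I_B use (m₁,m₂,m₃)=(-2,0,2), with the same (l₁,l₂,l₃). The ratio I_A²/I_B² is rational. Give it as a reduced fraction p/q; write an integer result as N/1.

Shared (l₁,l₂,l₃)=(2,1,3): N and (l;000)² cancel in I_A²/I_B².
A: Δ = 0!·4!·2!/7! = 1/105; Racah Σ t=0..0: t=0:+1/48 = 1/48; ⇒ 3j(2 1 3; -2 1 1)² = 1/105, sgn +1
B: Δ = 0!·4!·2!/7! = 1/105; Racah Σ t=0..0: t=0:+1/24 = 1/24; ⇒ 3j(2 1 3; -2 0 2)² = 1/21, sgn -1
I_A²/I_B² = (1/105)/(1/21) = 1/5

1/5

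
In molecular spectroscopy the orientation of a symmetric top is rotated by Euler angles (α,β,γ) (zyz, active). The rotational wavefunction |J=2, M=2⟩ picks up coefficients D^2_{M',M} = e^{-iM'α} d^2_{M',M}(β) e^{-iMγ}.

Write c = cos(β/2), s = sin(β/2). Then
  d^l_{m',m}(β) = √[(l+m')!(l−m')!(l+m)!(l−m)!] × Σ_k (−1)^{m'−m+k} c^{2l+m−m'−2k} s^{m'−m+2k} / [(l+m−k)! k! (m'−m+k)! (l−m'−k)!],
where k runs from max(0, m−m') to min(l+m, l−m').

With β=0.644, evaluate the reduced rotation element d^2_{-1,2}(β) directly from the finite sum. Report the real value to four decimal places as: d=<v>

d=0.0601

d^2_{-1,2}(β=0.6440) via the finite sum:
c=cos(0.644000/2)=0.948604, s=sin(0.644000/2)=0.316464; N=√[1·6·24·1]=12.000000
k∈{3} keeps every argument non-negative
  k=3: (−1)^0·12.0000/(6)·0.9486^1·0.3165^3 = +0.060130
d^2_{-1,2}(0.6440) = +0.060130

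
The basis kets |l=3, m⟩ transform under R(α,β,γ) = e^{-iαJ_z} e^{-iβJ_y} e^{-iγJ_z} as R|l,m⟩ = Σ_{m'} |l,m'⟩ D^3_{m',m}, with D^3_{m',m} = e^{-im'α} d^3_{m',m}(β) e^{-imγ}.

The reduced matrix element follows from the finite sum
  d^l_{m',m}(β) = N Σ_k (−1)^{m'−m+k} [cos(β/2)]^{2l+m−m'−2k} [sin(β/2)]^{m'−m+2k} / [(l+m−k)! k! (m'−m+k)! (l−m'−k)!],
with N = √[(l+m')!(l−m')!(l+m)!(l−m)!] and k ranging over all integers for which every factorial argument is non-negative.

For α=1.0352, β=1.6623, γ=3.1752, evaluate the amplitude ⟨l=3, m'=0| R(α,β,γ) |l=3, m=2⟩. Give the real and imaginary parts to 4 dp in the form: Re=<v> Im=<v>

Re=-0.1238 Im=0.0083

D^3_{0,2}(1.0352,1.6623,3.1752) = e^{-i·0·1.0352}·d^3_{0,2}(1.6623)·e^{-i·2·3.1752}. Compute d first:
c=cos(1.662300/2)=0.674027, s=sin(1.662300/2)=0.738707; N=√[6·6·120·1]=65.726707
Admissible k: 2..3 (factorial args all ≥0)
  k=2: (−1)^0·65.7267/(12)·0.6740^4·0.7387^2 = +0.616898
  k=3: (−1)^1·65.7267/(12)·0.6740^2·0.7387^4 = -0.740975
d^3_{0,2}(1.6623) = +0.616898 -0.740975 = -0.124077
D = (+1.000000+0.000000i)·(-0.124077)·(+0.997742-0.067164i) = -0.123797+0.008334i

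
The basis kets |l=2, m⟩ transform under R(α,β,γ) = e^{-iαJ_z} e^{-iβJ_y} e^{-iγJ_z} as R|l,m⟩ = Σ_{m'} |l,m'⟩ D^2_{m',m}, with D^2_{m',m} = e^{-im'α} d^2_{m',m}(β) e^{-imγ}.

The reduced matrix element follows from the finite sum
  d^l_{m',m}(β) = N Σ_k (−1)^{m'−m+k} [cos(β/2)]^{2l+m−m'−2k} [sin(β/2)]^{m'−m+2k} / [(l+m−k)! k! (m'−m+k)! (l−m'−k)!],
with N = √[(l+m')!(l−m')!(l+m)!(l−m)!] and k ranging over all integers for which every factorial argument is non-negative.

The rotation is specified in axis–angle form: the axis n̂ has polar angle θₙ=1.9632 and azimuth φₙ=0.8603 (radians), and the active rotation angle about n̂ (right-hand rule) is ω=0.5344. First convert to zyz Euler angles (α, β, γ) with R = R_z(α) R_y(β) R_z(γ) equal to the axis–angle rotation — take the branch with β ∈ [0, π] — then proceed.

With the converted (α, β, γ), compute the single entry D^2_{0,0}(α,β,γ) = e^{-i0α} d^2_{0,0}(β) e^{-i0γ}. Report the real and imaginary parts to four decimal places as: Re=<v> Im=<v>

Axis–angle → zyz. n̂ = (sinθₙcosφₙ, sinθₙsinφₙ, cosθₙ) = (+0.602637, +0.700422, -0.382410), ω = 0.5344.
R = I cosω + sinω [n̂]ₓ + (1−cosω) n̂n̂ᵀ gives
  R = [+0.911210, +0.253623, +0.324611; -0.135920, +0.928975, -0.344283; -0.388873, +0.269593, +0.880964]
β = atan2(√(R₁₃²+R₂₃²), R₃₃) = 0.492901; α = atan2(R₂₃, R₁₃) mod 2π = 5.468386; γ = atan2(R₃₂, −R₃₁) mod 2π = 0.606193
D^2_{0,0}(5.4684,0.4929,0.6062) = e^{-i·0·5.4684}·d^2_{0,0}(0.4929)·e^{-i·0·0.6062}. Compute d first:
With c≡cos(β/2)=0.969784 and s≡sin(β/2)=0.243963, N=[2·2·2·2]^{1/2}=4.000000
Admissible k: 0..2 (factorial args all ≥0)
  k=0: (−1)^0·4.0000/(4)·0.9698^4·0.2440^0 = +0.884506
  k=1: (−1)^1·4.0000/(1)·0.9698^2·0.2440^2 = -0.223903
  k=2: (−1)^2·4.0000/(4)·0.9698^0·0.2440^4 = +0.003542
d^2_{0,0}(0.4929) = +0.884506 -0.223903 +0.003542 = +0.664145
D = (+1.000000+0.000000i)·(+0.664145)·(+1.000000+0.000000i) = +0.664145+0.000000i

Re=0.6641 Im=0.0000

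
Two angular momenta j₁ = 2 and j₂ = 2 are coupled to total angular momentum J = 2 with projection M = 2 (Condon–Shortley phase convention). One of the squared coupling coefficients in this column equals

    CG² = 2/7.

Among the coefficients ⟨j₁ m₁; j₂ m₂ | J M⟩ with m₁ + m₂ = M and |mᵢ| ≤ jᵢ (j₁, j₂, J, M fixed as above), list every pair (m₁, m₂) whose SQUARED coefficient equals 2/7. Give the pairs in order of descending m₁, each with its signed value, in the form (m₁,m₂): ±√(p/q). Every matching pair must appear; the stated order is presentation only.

(2,0): +√(2/7); (0,2): +√(2/7)

Admissible pairs with m₁+m₂ = M = 2: (0,2), (1,1), (2,0)
  (m₁,m₂)=(2,0): CG² = 2/7, CG = +√(2/7)   ← matches the target
  (m₁,m₂)=(1,1): CG² = 3/7, CG = −√(3/7)
  (m₁,m₂)=(0,2): CG² = 2/7, CG = +√(2/7)   ← matches the target
Pairs with CG² = 2/7: (2,0): +√(2/7); (0,2): +√(2/7)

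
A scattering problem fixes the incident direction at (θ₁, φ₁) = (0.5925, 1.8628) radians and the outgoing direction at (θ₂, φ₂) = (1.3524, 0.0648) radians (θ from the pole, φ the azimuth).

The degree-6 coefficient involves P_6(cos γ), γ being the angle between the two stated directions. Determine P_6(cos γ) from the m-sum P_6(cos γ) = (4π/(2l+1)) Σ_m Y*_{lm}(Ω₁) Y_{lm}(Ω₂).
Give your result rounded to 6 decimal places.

-0.291436

Expand P_6 via completeness: Σ_{m} conj(Y_{6,m}) at Ω₁ times Y_{6,m} at Ω₂ —
  [-6]  conj(Y_{6,-6})(Ω₁) = +0.002641-0.014411i ; Y_{6,-6}(Ω₂) = +0.386983-0.158529i ; Δ = -0.001263-0.005995i
  [-5]  conj(Y_{6,-5})(Ω₁) = -0.074930+0.008335i ; Y_{6,-5}(Ω₂) = +0.304784-0.102357i ; Δ = -0.021984+0.010210i
  [-4]  conj(Y_{6,-4})(Ω₁) = +0.089351+0.209708i ; Y_{6,-4}(Ω₂) = -0.151492+0.040170i ; Δ = -0.021960-0.028180i
  [-3]  conj(Y_{6,-3})(Ω₁) = +0.330335-0.275306i ; Y_{6,-3}(Ω₂) = -0.319988+0.063001i ; Δ = -0.088359+0.108906i
  [-2]  conj(Y_{6,-2})(Ω₁) = -0.359310-0.237472i ; Y_{6,-2}(Ω₂) = +0.070099-0.009136i ; Δ = -0.027357-0.013364i
  [-1]  conj(Y_{6,-1})(Ω₁) = +0.000954-0.003173i ; Y_{6,-1}(Ω₂) = +0.318648-0.020677i ; Δ = +0.000238-0.001031i
  [+0]  conj(Y_{6,0})(Ω₁) = -0.421833-0.000000i ; Y_{6,0}(Ω₂) = -0.047118+0.000000i ; Δ = +0.019876+0.000000i
  [+1]  conj(Y_{6,1})(Ω₁) = -0.000954-0.003173i ; Y_{6,1}(Ω₂) = -0.318648-0.020677i ; Δ = +0.000238+0.001031i
  [+2]  conj(Y_{6,2})(Ω₁) = -0.359310+0.237472i ; Y_{6,2}(Ω₂) = +0.070099+0.009136i ; Δ = -0.027357+0.013364i
  [+3]  conj(Y_{6,3})(Ω₁) = -0.330335-0.275306i ; Y_{6,3}(Ω₂) = +0.319988+0.063001i ; Δ = -0.088359-0.108906i
  [+4]  conj(Y_{6,4})(Ω₁) = +0.089351-0.209708i ; Y_{6,4}(Ω₂) = -0.151492-0.040170i ; Δ = -0.021960+0.028180i
  [+5]  conj(Y_{6,5})(Ω₁) = +0.074930+0.008335i ; Y_{6,5}(Ω₂) = -0.304784-0.102357i ; Δ = -0.021984-0.010210i
  [+6]  conj(Y_{6,6})(Ω₁) = +0.002641+0.014411i ; Y_{6,6}(Ω₂) = +0.386983+0.158529i ; Δ = -0.001263+0.005995i
Total Σ_m = -0.301493-0.000000i. Multiply by 0.966644: -0.291436-0.000000i. P_6(cos γ) = -0.291436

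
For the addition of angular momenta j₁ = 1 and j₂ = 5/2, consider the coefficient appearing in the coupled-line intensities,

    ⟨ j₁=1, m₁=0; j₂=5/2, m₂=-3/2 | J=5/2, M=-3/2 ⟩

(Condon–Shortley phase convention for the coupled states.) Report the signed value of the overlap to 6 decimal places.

triangle: 1!×1!×4!/7! = 24/5040
(j±m)!: 1!×1!×1!×4!×1!×4! = 576
prefactor² = (2J+1)×Δ×N² = 576/35
  k=0: +1/(0!×1!×1!×1!×0!×3!) = 1/6
  k=1: −1/(1!×0!×0!×0!×1!×4!) = -1/24
Σ = 1/8  ⇒  CG² = 576/35×(1/8)² = 9/35
CG = +√(9/35) = +0.507093

+√(9/35) = +0.507093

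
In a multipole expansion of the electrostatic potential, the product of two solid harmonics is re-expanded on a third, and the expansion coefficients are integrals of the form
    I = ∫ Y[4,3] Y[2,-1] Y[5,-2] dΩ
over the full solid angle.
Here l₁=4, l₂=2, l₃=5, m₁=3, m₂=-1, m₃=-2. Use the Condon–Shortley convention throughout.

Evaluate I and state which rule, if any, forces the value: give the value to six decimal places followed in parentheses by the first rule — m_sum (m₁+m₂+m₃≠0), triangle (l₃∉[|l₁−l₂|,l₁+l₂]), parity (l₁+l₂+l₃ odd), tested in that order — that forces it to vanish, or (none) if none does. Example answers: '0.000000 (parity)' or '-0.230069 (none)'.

0.000000 (parity)

l₁+l₂+l₃=11 is odd: 3j(l;000)=0 ⇒ I=0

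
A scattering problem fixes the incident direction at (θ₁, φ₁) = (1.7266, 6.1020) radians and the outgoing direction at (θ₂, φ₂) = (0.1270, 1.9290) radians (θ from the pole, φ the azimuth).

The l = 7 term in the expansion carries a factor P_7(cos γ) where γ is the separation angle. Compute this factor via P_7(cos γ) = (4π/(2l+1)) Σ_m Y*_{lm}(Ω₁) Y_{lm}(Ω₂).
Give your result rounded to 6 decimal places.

0.293577

Summing Y*_{l m}(θ₁,φ₁)·Y_{l m}(θ₂,φ₂) over m ∈ [−7, 7]; prefactor 4π/(2·7+1) = 0.837758:
  m=-7: Y*=(0.136784, -0.438303)  Y=(0.000000, -0.000000)  product (-0.000000, -0.000000)
  m=-6: Y*=(-0.125495, 0.238900)  Y=(0.000004, 0.000006)  product (-0.000002, 0.000000)
  m=-5: Y*=(-0.146323, 0.186651)  Y=(-0.000138, 0.000031)  product (0.000014, -0.000030)
  m=-4: Y*=(0.218180, -0.193196)  Y=(0.000252, -0.001817)  product (-0.000296, -0.000445)
  m=-3: Y*=(0.136358, -0.082397)  Y=(0.015125, 0.008188)  product (0.002737, -0.000130)
  m=-2: Y*=(-0.275481, 0.104438)  Y=(-0.084898, 0.073923)  product (0.015667, -0.029231)
  m=-1: Y*=(-0.126018, 0.023086)  Y=(-0.162444, -0.433932)  product (0.030489, 0.050933)
  m=+0: Y*=(0.294683, -0.000000)  Y=(0.859273, 0.000000)  product (0.253213, 0.000000)
  m=+1: Y*=(0.126018, 0.023086)  Y=(0.162444, -0.433932)  product (0.030489, -0.050933)
  m=+2: Y*=(-0.275481, -0.104438)  Y=(-0.084898, -0.073923)  product (0.015667, 0.029231)
  m=+3: Y*=(-0.136358, -0.082397)  Y=(-0.015125, 0.008188)  product (0.002737, 0.000130)
  m=+4: Y*=(0.218180, 0.193196)  Y=(0.000252, 0.001817)  product (-0.000296, 0.000445)
  m=+5: Y*=(0.146323, 0.186651)  Y=(0.000138, 0.000031)  product (0.000014, 0.000030)
  m=+6: Y*=(-0.125495, -0.238900)  Y=(0.000004, -0.000006)  product (-0.000002, -0.000000)
  m=+7: Y*=(-0.136784, -0.438303)  Y=(-0.000000, -0.000000)  product (-0.000000, 0.000000)
Σ over m = (0.350432, 0.000000); ×(4π/15) → (0.293577, 0.000000). Real part: 0.293577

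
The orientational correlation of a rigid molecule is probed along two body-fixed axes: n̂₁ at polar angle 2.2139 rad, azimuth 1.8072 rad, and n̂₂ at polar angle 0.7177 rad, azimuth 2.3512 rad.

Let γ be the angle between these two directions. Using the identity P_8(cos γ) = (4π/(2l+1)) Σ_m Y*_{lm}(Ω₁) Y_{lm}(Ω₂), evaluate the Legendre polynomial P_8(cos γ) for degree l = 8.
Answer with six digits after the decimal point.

Term-by-term m-sum for l=8 (normalisation 4π/17 = 0.739198):
  m=-8: Y*=(-0.027303, 0.082269)  Y=(0.018022, 0.000720)  product (-0.000551, 0.001463)
  m=-7: Y*=(-0.258911, -0.021807)  Y=(-0.060442, 0.056357)  product (0.016878, -0.013273)
  m=-6: Y*=(-0.065933, -0.429349)  Y=(0.006855, -0.228683)  product (-0.098637, 0.012135)
  m=-5: Y*=(0.354553, -0.145234)  Y=(0.286313, 0.300982)  product (0.145226, 0.065132)
  m=-4: Y*=(0.004553, 0.006308)  Y=(-0.454164, -0.009074)  product (-0.002010, -0.002906)
  m=-3: Y*=(0.228368, -0.266114)  Y=(0.108126, -0.104933)  product (-0.003232, -0.052737)
  m=-2: Y*=(0.179390, 0.091759)  Y=(0.003053, -0.305633)  product (0.028592, -0.054547)
  m=-1: Y*=(0.062841, -0.260849)  Y=(0.220701, 0.222916)  product (0.072017, -0.043561)
  m=+0: Y*=(0.246070, -0.000000)  Y=(0.216681, 0.000000)  product (0.053319, 0.000000)
  m=+1: Y*=(-0.062841, -0.260849)  Y=(-0.220701, 0.222916)  product (0.072017, 0.043561)
  m=+2: Y*=(0.179390, -0.091759)  Y=(0.003053, 0.305633)  product (0.028592, 0.054547)
  m=+3: Y*=(-0.228368, -0.266114)  Y=(-0.108126, -0.104933)  product (-0.003232, 0.052737)
  m=+4: Y*=(0.004553, -0.006308)  Y=(-0.454164, 0.009074)  product (-0.002010, 0.002906)
  m=+5: Y*=(-0.354553, -0.145234)  Y=(-0.286313, 0.300982)  product (0.145226, -0.065132)
  m=+6: Y*=(-0.065933, 0.429349)  Y=(0.006855, 0.228683)  product (-0.098637, -0.012135)
  m=+7: Y*=(0.258911, -0.021807)  Y=(0.060442, 0.056357)  product (0.016878, 0.013273)
  m=+8: Y*=(-0.027303, -0.082269)  Y=(0.018022, -0.000720)  product (-0.000551, -0.001463)
Accumulated sum (0.369883, -0.000000); after 4π/(2l+1) scaling, (0.273417, -0.000000) ⇒ P_8 = 0.273417

0.273417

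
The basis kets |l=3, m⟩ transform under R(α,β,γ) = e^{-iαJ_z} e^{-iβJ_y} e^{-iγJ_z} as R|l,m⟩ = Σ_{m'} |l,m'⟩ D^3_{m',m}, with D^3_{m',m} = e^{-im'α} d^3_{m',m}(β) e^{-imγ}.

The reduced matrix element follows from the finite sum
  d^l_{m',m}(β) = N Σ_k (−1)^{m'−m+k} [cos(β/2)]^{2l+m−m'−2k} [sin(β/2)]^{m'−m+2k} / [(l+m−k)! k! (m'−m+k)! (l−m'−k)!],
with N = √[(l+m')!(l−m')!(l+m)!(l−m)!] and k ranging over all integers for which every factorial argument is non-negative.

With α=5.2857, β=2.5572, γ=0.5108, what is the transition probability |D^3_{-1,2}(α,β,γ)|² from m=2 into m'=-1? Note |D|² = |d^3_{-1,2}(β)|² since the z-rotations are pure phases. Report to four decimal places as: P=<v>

P=0.3610

Split into d^3_{-1,2}(β=2.5572) × two z-phases.
With c≡cos(β/2)=0.288056 and s≡sin(β/2)=0.957614, N=[2·24·120·1]^{1/2}=75.894664
The bounds max(0,m−m')=3 and min(l+m,l−m')=4 give 2 terms
  k=3: (−1)^0·75.8947/(12)·0.2881^3·0.9576^3 = +0.132749
  k=4: (−1)^1·75.8947/(24)·0.2881^1·0.9576^5 = -0.733548
d^3_{-1,2}(2.5572) = +0.132749 -0.733548 = -0.600799
|D^3_{-1,2}|² = |d^3_{-1,2}(β)|² = (-0.600799)² = 0.360959 (the z-rotation phases have unit modulus)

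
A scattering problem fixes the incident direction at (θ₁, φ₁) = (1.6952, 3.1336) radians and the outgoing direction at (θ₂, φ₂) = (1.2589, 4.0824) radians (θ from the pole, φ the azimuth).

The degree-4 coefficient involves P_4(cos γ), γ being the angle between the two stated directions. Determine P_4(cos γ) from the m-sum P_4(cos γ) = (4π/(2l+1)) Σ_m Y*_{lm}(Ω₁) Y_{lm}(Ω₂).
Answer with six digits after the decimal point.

-0.307668

Term-by-term m-sum for l=4 (normalisation 4π/9 = 1.396263):
  m=-4: (0.42879 - 0.01371j) × (-0.29518 + 0.21147j) = -0.12367 + 0.09472j  (running Σ = -0.12367 + 0.09472j)
  m=-3: (0.15169 - 0.00364j) × (0.31441 + 0.10390j) = 0.04807 + 0.01462j  (running Σ = -0.07560 + 0.10934j)
  m=-2: (-0.29384 + 0.00470j) × (0.03159 + 0.09833j) = -0.00974 - 0.02875j  (running Σ = -0.08534 + 0.08059j)
  m=-1: (-0.16846 + 0.00135j) × (0.19055 - 0.26134j) = -0.03175 + 0.04428j  (running Σ = -0.11709 + 0.12488j)
  m=0: (0.26937 + 0.00000j) × (0.05135 + 0.00000j) = 0.01383 + 0.00000j  (running Σ = -0.10326 + 0.12488j)
  m=1: (0.16846 + 0.00135j) × (-0.19055 - 0.26134j) = -0.03175 - 0.04428j  (running Σ = -0.13501 + 0.08059j)
  m=2: (-0.29384 - 0.00470j) × (0.03159 - 0.09833j) = -0.00974 + 0.02875j  (running Σ = -0.14475 + 0.10934j)
  m=3: (-0.15169 - 0.00364j) × (-0.31441 + 0.10390j) = 0.04807 - 0.01462j  (running Σ = -0.09668 + 0.09472j)
  m=4: (0.42879 + 0.01371j) × (-0.29518 - 0.21147j) = -0.12367 - 0.09472j  (running Σ = -0.22035 + 0.00000j)
Σ over m = -0.22035 + 0.00000j; ×(4π/9) → -0.30767 + 0.00000j. Real part: -0.307668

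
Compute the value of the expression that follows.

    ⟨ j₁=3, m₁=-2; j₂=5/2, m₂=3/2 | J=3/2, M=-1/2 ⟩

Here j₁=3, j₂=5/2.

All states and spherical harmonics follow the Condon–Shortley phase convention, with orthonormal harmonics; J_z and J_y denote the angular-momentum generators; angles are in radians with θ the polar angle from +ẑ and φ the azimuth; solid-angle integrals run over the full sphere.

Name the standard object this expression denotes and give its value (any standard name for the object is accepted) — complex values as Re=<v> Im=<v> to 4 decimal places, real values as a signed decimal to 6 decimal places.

Clebsch–Gordan coefficient, −√(1/21) ≈ -0.218218

This is a Clebsch–Gordan (vector-coupling) coefficient.
j₁+j₂−J=4  J+j₁−j₂=2  J−j₁+j₂=1  j₁+j₂+J+1=8
(j₁±m₁, j₂±m₂, J±M) = (1,5,4,1,1,2)
P² = 192/7
sum k=3..4:
  [3] −1/12 = -1/12
  [4] +1/24 = 1/24
S = -1/24
C² = P²·S² = 1/21 ; C = -0.218218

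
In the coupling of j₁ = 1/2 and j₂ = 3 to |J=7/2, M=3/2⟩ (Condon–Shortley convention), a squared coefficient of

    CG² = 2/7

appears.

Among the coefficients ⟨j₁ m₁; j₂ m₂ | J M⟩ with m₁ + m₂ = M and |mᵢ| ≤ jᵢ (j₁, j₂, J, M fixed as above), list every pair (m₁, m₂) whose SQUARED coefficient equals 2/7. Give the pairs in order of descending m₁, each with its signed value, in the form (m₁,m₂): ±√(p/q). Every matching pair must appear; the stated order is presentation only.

(-1/2,2): +√(2/7)

Admissible pairs with m₁+m₂ = M = 3/2: (-1/2,2), (1/2,1)
  (m₁,m₂)=(1/2,1): CG² = 5/7, CG = +√(5/7)
  (m₁,m₂)=(-1/2,2): CG² = 2/7, CG = +√(2/7)   ← matches the target
Pairs with CG² = 2/7: (-1/2,2): +√(2/7)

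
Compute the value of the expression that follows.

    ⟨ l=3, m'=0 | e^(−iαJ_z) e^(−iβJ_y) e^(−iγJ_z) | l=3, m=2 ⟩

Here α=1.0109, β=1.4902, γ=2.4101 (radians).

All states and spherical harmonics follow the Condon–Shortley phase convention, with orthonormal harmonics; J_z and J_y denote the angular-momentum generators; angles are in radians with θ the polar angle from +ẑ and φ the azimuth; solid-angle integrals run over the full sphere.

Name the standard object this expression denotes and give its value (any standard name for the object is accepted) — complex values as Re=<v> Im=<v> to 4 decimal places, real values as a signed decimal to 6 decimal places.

This is a Wigner D-matrix element — the rotation-matrix element ⟨l m'| R(α,β,γ) |l m⟩ in the angular-momentum basis.
First d^3_{0,2}(β=1.4902), then the phase factors e^{-i(0)α} and e^{-i(2)γ}:
c=cos(1.490200/2)=0.735020, s=sin(1.490200/2)=0.678045; N=√[6·6·120·1]=65.726707
Admissible k: 2..3 (factorial args all ≥0)
  k=2: (−1)^0·65.7267/(12)·0.7350^4·0.6780^2 = +0.734979
  k=3: (−1)^1·65.7267/(12)·0.7350^2·0.6780^4 = -0.625452
d^3_{0,2}(1.4902) = +0.734979 -0.625452 = +0.109527
Phases: e^{-i·(0)·1.0109}=+1.000000+0.000000i, e^{-i·(2)·2.4101}=+0.107602+0.994194i ⇒ D=+0.011785+0.108891i

Wigner D-matrix element, Re=0.0118 Im=0.1089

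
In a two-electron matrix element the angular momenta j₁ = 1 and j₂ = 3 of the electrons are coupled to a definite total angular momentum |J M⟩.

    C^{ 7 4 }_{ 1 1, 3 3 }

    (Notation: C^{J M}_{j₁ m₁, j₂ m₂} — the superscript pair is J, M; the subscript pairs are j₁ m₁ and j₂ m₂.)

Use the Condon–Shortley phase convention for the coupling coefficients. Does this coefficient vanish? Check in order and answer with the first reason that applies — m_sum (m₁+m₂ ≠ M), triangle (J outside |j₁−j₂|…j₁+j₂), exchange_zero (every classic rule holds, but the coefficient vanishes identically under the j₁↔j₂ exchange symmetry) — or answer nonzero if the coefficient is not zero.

m-sum: m₁+m₂ = 1+3 = 4, M = 4  ✓
triangle: need |j₁−j₂| ≤ J ≤ j₁+j₂, i.e. J ∈ [2, 4]; J = 7 is outside ✗ ⇒ coefficient is 0

triangle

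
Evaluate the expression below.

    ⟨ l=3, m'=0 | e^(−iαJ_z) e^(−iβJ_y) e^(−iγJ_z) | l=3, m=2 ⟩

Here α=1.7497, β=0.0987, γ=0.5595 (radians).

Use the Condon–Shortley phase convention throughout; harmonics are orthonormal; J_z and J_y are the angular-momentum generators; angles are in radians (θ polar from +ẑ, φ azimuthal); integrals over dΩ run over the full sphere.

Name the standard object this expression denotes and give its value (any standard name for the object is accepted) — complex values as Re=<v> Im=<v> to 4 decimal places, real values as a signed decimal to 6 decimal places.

This is a Wigner D-matrix element — the rotation-matrix element ⟨l m'| R(α,β,γ) |l m⟩ in the angular-momentum basis.
Split into d^3_{0,2}(β=0.0987) × two z-phases.
With c≡cos(β/2)=0.998783 and s≡sin(β/2)=0.049330, N=[6·6·120·1]^{1/2}=65.726707
Admissible k: 2..3 (factorial args all ≥0)
  k=2: (−1)^0·65.7267/(12)·0.9988^4·0.0493^2 = +0.013264
  k=3: (−1)^1·65.7267/(12)·0.9988^2·0.0493^4 = -0.000032
d^3_{0,2}(0.0987) = +0.013264 -0.000032 = +0.013231
Attach z-rotation phases: D = e^{-i(0)(1.7497)}·(+0.013231)·e^{-i(2)(0.5595)} = +0.005777-0.011904i

Wigner D-matrix element, Re=0.0058 Im=-0.0119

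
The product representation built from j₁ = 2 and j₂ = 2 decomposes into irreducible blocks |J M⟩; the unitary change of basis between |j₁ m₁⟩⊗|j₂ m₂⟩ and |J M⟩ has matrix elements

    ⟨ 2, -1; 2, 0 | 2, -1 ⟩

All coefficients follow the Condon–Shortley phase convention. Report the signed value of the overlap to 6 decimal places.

−√(1/14) ≈ -0.267261

triangle: 2!*2!*2!/7! = 8/5040
(j±m)!: 1!*3!*2!*2!*1!*3! = 144
prefactor² = (2J+1)*Δ*N² = 8/7
  k=1: −1/(1!*1!*2!*1!*0!*1!) = -1/2
  k=2: +1/(2!*0!*1!*0!*1!*2!) = 1/4
Σ = -1/4  ⇒  CG² = 8/7*(-1/4)² = 1/14
CG = −√(1/14) = -0.267261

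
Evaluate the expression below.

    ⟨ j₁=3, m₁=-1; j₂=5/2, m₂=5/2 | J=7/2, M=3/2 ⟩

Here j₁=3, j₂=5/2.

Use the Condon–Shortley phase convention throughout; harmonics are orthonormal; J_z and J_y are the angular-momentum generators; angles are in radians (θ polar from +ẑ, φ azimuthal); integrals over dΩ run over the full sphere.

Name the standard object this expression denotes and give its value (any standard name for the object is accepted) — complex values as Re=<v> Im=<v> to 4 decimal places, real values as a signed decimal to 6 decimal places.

This is a Clebsch–Gordan (vector-coupling) coefficient.
j₁+j₂−J=2  J+j₁−j₂=4  J−j₁+j₂=3  j₁+j₂+J+1=10
(j₁±m₁, j₂±m₂, J±M) = (2,4,5,0,5,2)
P² = 6144/7
sum k=2..2:
  [2] +1/48 = 1/48
S = 1/48
C² = P²·S² = 8/21 ; C = +0.617213

Clebsch–Gordan coefficient, +√(8/21) ≈ +0.617213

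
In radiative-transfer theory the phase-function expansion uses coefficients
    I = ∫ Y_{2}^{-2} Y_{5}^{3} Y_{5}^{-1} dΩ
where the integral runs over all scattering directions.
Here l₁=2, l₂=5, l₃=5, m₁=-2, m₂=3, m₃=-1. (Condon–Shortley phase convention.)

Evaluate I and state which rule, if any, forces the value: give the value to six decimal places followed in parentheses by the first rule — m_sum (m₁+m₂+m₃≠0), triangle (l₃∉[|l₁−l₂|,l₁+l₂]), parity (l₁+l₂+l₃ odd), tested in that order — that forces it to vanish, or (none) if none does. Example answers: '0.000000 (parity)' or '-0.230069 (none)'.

m-sum 0 ✓  L=12 even ✓  3≤5≤7 ✓
Π(2lᵢ+1) = 5×11×11 = 605
triangle coeff Δ(2,5,5) = 1/38610
Σ_t [0,2]: t=0:+1/2880 t=1:−1/576 t=2:+1/2880 = -1/960
(3j)²=10/429 [(2 5 5; 0 0 0)], sign=+1
Σ_t [2,2]: t=2:+1/5760 = 1/5760
(3j)²=56/2145 [(2 5 5; -2 3 -1)], sign=+1
⇒ 4πI² = 560/1521
I = (+1)√(560/1521/(4π)) = 0.17116875
No selection rule forces the value: the integral is nonzero (none).

0.171169 (none)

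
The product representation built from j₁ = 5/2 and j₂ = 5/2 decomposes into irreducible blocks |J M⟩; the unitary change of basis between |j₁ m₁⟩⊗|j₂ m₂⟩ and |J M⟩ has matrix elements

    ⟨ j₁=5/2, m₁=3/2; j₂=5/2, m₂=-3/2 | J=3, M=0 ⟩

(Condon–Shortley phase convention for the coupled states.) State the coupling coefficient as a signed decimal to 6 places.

+0.521749

√[7·2!3!3!/9! · 4!1!1!4!3!3!] = √(144/5)
  +(−1)^0/∏(0,2,1,1,2,2)! = 1/8  (running 1/8)
  +(−1)^1/∏(1,1,0,0,3,3)! = -1/36  (running 7/72)
⟨..|..⟩ = √(144/5)·(7/72) = +0.521749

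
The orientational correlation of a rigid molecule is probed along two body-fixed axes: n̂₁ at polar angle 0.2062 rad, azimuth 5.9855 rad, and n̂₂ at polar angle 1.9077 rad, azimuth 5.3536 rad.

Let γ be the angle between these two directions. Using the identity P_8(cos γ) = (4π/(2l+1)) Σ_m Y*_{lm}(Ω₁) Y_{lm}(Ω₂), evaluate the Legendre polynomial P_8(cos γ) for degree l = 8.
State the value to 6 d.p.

0.037496

Term-by-term m-sum for l=8 (normalisation 4π/17 = 0.739198):
  m=-8: Y*=-0.000001-0.000001i  Y=+0.131496+0.296606i  product +0.000000-0.000000i
  m=-7: Y*=-0.000015-0.000027i  Y=-0.443213-0.100933i  product +0.000004+0.000013i
  m=-6: Y*=-0.000079-0.000362i  Y=+0.129408-0.110260i  product -0.000050-0.000038i
  m=-5: Y*=+0.000268-0.003245i  Y=-0.017645-0.273344i  product -0.000892-0.000016i
  m=-4: Y*=+0.007885-0.019738i  Y=+0.239600+0.155867i  product +0.004966-0.003500i
  m=-3: Y*=+0.063903-0.079389i  Y=+0.142260-0.052387i  product +0.004932-0.014642i
  m=-2: Y*=+0.281143-0.190436i  Y=-0.088660+0.298878i  product +0.031991+0.100911i
  m=-1: Y*=+0.647387-0.198620i  Y=+0.056826+0.076131i  product +0.051909+0.037999i
  m=+0: Y*=+0.428236-0.000000i  Y=-0.315233+0.000000i  product -0.134994+0.000000i
  m=+1: Y*=-0.647387-0.198620i  Y=-0.056826+0.076131i  product +0.051909-0.037999i
  m=+2: Y*=+0.281143+0.190436i  Y=-0.088660-0.298878i  product +0.031991-0.100911i
  m=+3: Y*=-0.063903-0.079389i  Y=-0.142260-0.052387i  product +0.004932+0.014642i
  m=+4: Y*=+0.007885+0.019738i  Y=+0.239600-0.155867i  product +0.004966+0.003500i
  m=+5: Y*=-0.000268-0.003245i  Y=+0.017645-0.273344i  product -0.000892+0.000016i
  m=+6: Y*=-0.000079+0.000362i  Y=+0.129408+0.110260i  product -0.000050+0.000038i
  m=+7: Y*=+0.000015-0.000027i  Y=+0.443213-0.100933i  product +0.000004-0.000013i
  m=+8: Y*=-0.000001+0.000001i  Y=+0.131496-0.296606i  product +0.000000+0.000000i
Total Σ_m = +0.050726+0.000000i. Multiply by 0.739198: +0.037496+0.000000i. P_8(cos γ) = 0.037496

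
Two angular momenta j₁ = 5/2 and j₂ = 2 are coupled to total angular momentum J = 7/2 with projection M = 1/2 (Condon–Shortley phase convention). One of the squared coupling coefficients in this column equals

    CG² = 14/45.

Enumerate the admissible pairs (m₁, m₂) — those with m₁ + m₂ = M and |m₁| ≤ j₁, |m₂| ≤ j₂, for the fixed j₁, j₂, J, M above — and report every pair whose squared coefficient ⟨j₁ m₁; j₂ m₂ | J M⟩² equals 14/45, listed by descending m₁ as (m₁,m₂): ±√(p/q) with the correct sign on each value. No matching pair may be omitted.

(-1/2,1): −√(14/45)

Admissible pairs with m₁+m₂ = M = 1/2: (-3/2,2), (-1/2,1), (1/2,0), (3/2,-1), (5/2,-2)
  (m₁,m₂)=(5/2,-2): CG² = 4/63, CG = +√(4/63)
  (m₁,m₂)=(3/2,-1): CG² = 121/315, CG = +√(121/315)
  (m₁,m₂)=(1/2,0): CG² = 4/105, CG = +√(4/105)
  (m₁,m₂)=(-1/2,1): CG² = 14/45, CG = −√(14/45)   ← matches the target
  (m₁,m₂)=(-3/2,2): CG² = 64/315, CG = −√(64/315)
Pairs with CG² = 14/45: (-1/2,1): −√(14/45)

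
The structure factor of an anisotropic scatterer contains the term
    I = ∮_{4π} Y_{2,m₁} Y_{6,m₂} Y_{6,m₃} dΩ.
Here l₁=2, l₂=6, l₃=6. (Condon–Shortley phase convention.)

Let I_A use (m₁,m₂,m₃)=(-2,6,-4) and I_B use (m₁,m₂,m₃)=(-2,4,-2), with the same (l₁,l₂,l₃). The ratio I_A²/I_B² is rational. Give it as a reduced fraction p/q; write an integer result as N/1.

11/45

Same 2,6,6: normalisation and zero-m 3j drop out of the ratio.
A: Δ: 2! 2! 10! / 15! → 1/90090; sum: t=2:+1/14515200 = 1/14515200; 3j²(2 6 6; -2 6 -4) = Δ·Π!·Σ² = 2/455  (sign +1)
B: Δ: 2! 2! 10! / 15! → 1/90090; sum: t=2:+1/322560 = 1/322560; 3j²(2 6 6; -2 4 -2) = Δ·Π!·Σ² = 18/1001  (sign +1)
I_A²/I_B² = (2/455)/(18/1001) = 11/45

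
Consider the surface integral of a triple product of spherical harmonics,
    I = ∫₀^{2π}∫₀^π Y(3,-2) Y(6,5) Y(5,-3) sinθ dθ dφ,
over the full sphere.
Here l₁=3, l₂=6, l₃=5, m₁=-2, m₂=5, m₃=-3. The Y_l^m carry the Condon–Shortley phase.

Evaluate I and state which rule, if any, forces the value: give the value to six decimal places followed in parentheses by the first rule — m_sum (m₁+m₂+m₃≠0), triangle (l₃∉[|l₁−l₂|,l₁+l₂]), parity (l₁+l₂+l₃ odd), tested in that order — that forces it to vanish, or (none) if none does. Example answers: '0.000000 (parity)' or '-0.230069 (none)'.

-0.169016 (none)

Checks pass: Σm=0; 14 even; l₃=5∈[3,9].
(2·3+1)(2·6+1)(2·5+1) = 1001
Δ: 4! 2! 8! / 15! → 1/675675
sum: t=1:−1/8640 t=2:+1/2304 t=3:−1/8640 = 7/34560
3j²(3 6 5; 0 0 0) = Δ·Π!·Σ² = 7/429  (sign -1)
sum: t=3:−1/483840 t=4:+1/120960 = 1/161280
3j²(3 6 5; -2 5 -3) = Δ·Π!·Σ² = 2/91  (sign +1)
combine: 4πI² = 1001·7/429·2/91 = 14/39
take √, sign -1: I = -0.16901560
No selection rule forces the value: the integral is nonzero (none).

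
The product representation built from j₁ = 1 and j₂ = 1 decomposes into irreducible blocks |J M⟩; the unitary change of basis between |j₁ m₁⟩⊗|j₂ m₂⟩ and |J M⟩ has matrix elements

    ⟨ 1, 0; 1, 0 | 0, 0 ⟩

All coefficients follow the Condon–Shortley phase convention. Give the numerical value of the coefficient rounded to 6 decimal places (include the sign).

√[1·2!0!0!/3! · 1!1!1!1!0!0!] = √(1/3)
  +(−1)^1/∏(1,1,0,0,0,0)! = -1  (running -1)
⟨..|..⟩ = √(1/3)·(-1) = -0.577350

−√(1/3) = -0.577350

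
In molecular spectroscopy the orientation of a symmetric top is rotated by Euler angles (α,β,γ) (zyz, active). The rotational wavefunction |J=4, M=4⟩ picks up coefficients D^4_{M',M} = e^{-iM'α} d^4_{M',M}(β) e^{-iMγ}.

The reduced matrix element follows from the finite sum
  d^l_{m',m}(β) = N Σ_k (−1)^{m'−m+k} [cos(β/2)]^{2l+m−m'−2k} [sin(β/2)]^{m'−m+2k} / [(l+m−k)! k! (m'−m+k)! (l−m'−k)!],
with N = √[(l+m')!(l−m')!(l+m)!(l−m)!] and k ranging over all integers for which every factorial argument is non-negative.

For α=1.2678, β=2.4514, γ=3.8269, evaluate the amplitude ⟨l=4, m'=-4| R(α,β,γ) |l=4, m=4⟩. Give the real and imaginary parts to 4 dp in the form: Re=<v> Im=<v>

Split into d^4_{-4,4}(β=2.4514) × two z-phases.
With c≡cos(β/2)=0.338287 and s≡sin(β/2)=0.941043, N=[1·40320·40320·1]^{1/2}=40320.000000
k: max(0,(4)−(-4))=8 … min(4+(4),4−(-4))=8
  k=8: (−1)^0·40320.0000/(40320)·0.3383^0·0.9410^8 = +0.615000
d^4_{-4,4}(2.4514) = +0.615000
Attach z-rotation phases: D = e^{-i(-4)(1.2678)}·(+0.615000)·e^{-i(4)(3.8269)} = -0.423319+0.446124i

Re=-0.4233 Im=0.4461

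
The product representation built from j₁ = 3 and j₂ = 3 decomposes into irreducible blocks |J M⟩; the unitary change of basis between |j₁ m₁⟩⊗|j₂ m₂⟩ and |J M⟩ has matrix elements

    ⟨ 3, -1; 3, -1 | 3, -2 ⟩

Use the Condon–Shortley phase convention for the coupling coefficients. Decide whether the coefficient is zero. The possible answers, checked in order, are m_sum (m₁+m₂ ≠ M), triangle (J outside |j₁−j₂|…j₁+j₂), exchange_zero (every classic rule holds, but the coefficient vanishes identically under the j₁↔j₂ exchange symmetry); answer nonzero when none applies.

exchange_zero

m-sum: m₁+m₂ = -1+(-1) = -2, M = -2  ✓
triangle: |j₁−j₂| = 0 ≤ J = 3 ≤ j₁+j₂ = 6  ✓
exchange: j₁=j₂ and m₁=m₂, and (−1)^(j₁+j₂−J) = (−1)^3 = −1 forces ⟨j₁m₁;j₂m₂|JM⟩ = −⟨j₂m₂;j₁m₁|JM⟩ = −⟨j₁m₁;j₂m₂|JM⟩ ⇒ the coefficient vanishes identically
Racah sum check: Σ_k collapses to 0 ⇒ CG = 0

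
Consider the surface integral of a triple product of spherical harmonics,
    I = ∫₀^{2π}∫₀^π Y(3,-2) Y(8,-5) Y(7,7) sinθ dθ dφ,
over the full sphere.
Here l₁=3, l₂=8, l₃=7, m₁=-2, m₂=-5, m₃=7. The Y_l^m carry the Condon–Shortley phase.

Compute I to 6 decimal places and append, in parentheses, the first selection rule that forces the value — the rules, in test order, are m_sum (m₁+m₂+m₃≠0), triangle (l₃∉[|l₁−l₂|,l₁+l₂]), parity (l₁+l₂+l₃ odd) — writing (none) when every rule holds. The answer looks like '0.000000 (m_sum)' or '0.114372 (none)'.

0.061743 (none)

Rules hold: Σm=0, L=18 even, 5≤7≤11.
N = 7·17·15 = 1785
Δ = 4!·2!·12!/19! = 1/5290740
Racah Σ t=1..3: t=1:−1/7257600 t=2:+1/2073600 t=3:−1/7257600 = 1/4838400
⇒ 3j(3 8 7; 0 0 0)² = 252/20995, sgn -1
Racah Σ t=3..3: t=3:−1/5748019200 = -1/5748019200
⇒ 3j(3 8 7; -2 -5 7)² = 13/5814, sgn -1
4πI² = N·(3j₀)²·(3jₘ)² = 294/6137
I = +1·√(0.0479061/4π) = 0.06174342
No selection rule forces the value: the integral is nonzero (none).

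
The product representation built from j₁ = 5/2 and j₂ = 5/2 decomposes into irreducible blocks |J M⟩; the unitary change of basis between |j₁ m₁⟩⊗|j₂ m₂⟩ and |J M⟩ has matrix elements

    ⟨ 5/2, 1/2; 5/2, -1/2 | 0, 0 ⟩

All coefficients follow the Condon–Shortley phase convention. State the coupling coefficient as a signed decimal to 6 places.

j₁+j₂−J=5  J+j₁−j₂=0  J−j₁+j₂=0  j₁+j₂+J+1=6
(j₁±m₁, j₂±m₂, J±M) = (3,2,2,3,0,0)
P² = 24
sum k=2..2:
  [2] +1/12 = 1/12
S = 1/12
C² = P²·S² = 1/6 ; C = +0.408248

+0.408248  (= +√(1/6))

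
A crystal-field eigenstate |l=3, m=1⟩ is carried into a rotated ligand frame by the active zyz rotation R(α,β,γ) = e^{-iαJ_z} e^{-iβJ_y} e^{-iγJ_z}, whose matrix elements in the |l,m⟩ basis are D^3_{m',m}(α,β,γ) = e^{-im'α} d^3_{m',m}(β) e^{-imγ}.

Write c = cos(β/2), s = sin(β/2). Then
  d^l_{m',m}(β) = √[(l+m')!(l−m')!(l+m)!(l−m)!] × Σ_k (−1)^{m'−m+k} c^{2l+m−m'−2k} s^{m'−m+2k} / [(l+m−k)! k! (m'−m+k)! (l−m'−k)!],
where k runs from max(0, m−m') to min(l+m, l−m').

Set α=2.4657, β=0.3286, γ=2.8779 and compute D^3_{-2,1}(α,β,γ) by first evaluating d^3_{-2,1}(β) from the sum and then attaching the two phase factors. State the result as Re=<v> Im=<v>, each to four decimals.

Re=-0.0122 Im=0.0232

D^3_{-2,1}(2.4657,0.3286,2.8779) = e^{-i·-2·2.4657}·d^3_{-2,1}(0.3286)·e^{-i·1·2.8779}. Compute d first:
With c≡cos(β/2)=0.986533 and s≡sin(β/2)=0.163562, N=[1·120·24·2]^{1/2}=75.894664
k: max(0,(1)−(-2))=3 … min(3+(1),3−(-2))=4
  k=3: (−1)^0·75.8947/(12)·0.9865^3·0.1636^3 = +0.026571
  k=4: (−1)^1·75.8947/(24)·0.9865^1·0.1636^5 = -0.000365
d^3_{-2,1}(0.3286) = +0.026571 -0.000365 = +0.026206
D = (+0.217264-0.976113i)·(+0.026206)·(-0.965434-0.260647i) = -0.012164+0.023212i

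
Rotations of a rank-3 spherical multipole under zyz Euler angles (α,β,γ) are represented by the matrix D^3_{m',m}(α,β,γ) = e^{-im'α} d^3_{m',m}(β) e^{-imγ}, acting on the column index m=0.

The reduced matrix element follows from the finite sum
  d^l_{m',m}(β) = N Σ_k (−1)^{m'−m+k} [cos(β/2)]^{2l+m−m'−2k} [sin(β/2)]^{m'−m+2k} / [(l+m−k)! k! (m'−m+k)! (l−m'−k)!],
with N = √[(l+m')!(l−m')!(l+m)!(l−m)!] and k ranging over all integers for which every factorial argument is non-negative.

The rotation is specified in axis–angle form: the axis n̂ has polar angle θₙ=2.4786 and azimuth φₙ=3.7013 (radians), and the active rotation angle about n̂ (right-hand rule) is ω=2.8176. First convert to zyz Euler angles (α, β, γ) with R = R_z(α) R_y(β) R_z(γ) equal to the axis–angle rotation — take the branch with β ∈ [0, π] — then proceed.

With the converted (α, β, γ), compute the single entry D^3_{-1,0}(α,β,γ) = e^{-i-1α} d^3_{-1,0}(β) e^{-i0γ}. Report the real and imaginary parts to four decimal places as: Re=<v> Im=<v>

Axis–angle → zyz. n̂ = (sinθₙcosφₙ, sinθₙsinφₙ, cosθₙ) = (-0.521563, -0.326781, -0.788154), ω = 2.8176.
R = I cosω + sinω [n̂]ₓ + (1−cosω) n̂n̂ᵀ gives
  R = [-0.418070, +0.582918, +0.696724; +0.081094, -0.739956, +0.667749; +0.904788, +0.335666, +0.262082]
β = atan2(√(R₁₃²+R₂₃²), R₃₃) = 1.305617; α = atan2(R₂₃, R₁₃) mod 2π = 0.764166; γ = atan2(R₃₂, −R₃₁) mod 2π = 2.786344
First d^3_{-1,0}(β=1.3056), then the phase factors e^{-i(-1)α} and e^{-i(0)γ}:
Half-angle: c=0.794381, s=0.607420. N=√(2·24·6·6)=41.569219
Admissible k: 1..3 (factorial args all ≥0)
  k=1: (−1)^0·41.5692/(12)·0.7944^5·0.6074^1 = +0.665616
  k=2: (−1)^1·41.5692/(4)·0.7944^3·0.6074^3 = -1.167523
  k=3: (−1)^2·41.5692/(12)·0.7944^1·0.6074^5 = +0.227544
d^3_{-1,0}(1.3056) = +0.665616 -1.167523 +0.227544 = -0.274364
D = (+0.721960+0.691935i)·(-0.274364)·(+1.000000+0.000000i) = -0.198079-0.189842i

Re=-0.1981 Im=-0.1898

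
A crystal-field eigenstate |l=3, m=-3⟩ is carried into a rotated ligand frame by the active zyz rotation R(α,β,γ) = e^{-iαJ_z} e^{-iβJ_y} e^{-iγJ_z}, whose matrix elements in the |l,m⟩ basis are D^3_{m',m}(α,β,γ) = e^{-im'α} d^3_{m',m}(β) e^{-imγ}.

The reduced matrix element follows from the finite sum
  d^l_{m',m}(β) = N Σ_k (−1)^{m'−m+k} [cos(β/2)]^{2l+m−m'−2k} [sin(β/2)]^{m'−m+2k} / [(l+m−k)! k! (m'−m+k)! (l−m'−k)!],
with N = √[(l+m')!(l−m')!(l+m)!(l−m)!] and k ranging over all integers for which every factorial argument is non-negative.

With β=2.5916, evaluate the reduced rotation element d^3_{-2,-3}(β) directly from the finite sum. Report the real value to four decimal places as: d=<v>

d^3_{-2,-3}(β=2.5916) via the finite sum:
c=cos(2.591600/2)=0.271543, s=sin(2.591600/2)=0.962426; N=√[1·120·1·720]=293.938769
k: max(0,(-3)−(-2))=0 … min(3+(-3),3−(-2))=0
  k=0: (−1)^1·293.9388/(120)·0.2715^5·0.9624^1 = -0.003480
d^3_{-2,-3}(2.5916) = -0.003480

d=-0.0035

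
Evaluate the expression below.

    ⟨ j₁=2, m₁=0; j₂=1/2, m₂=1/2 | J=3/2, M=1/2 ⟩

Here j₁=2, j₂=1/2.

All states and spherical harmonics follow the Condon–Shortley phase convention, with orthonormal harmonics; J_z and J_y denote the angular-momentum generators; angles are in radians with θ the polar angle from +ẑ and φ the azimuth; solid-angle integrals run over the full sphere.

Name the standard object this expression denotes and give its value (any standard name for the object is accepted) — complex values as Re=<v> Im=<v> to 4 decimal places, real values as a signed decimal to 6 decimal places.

Clebsch–Gordan coefficient, −√(2/5) ≈ -0.632456

This is a Clebsch–Gordan (vector-coupling) coefficient.
√[4·1!3!0!/5! · 2!2!1!0!2!1!] = √(8/5)
  +(−1)^1/∏(1,0,1,0,2,0)! = -1/2  (running -1/2)
⟨..|..⟩ = √(8/5)·(-1/2) = -0.632456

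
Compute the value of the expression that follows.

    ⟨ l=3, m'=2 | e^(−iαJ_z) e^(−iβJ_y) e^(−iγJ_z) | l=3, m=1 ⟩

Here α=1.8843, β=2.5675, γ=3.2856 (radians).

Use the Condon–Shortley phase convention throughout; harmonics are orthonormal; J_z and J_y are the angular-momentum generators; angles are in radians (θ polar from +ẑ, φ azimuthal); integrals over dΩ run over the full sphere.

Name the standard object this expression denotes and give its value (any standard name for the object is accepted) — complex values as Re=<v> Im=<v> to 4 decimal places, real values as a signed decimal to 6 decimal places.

This is a Wigner D-matrix element — the rotation-matrix element ⟨l m'| R(α,β,γ) |l m⟩ in the angular-momentum basis.
D^3_{2,1}(1.8843,2.5675,3.2856) = e^{-i·2·1.8843}·d^3_{2,1}(2.5675)·e^{-i·1·3.2856}. Compute d first:
With c≡cos(β/2)=0.283121 and s≡sin(β/2)=0.959084, N=[120·1·24·2]^{1/2}=75.894664
k: max(0,(1)−(2))=0 … min(3+(1),3−(2))=1
  k=0: (−1)^1·75.8947/(24)·0.2831^5·0.9591^1 = -0.005517
  k=1: (−1)^2·75.8947/(12)·0.2831^3·0.9591^3 = +0.126624
d^3_{2,1}(2.5675) = -0.005517 +0.126624 = +0.121107
Attach z-rotation phases: D = e^{-i(2)(1.8843)}·(+0.121107)·e^{-i(1)(3.2856)} = +0.086858-0.084395i

Wigner D-matrix element, Re=0.0869 Im=-0.0844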